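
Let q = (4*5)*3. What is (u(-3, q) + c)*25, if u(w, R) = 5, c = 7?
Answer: 300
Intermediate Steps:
q = 60 (q = 20*3 = 60)
(u(-3, q) + c)*25 = (5 + 7)*25 = 12*25 = 300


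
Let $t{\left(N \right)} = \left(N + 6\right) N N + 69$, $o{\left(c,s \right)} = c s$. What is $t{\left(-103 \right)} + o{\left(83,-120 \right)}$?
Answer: $-1038964$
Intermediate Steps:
$t{\left(N \right)} = 69 + N^{2} \left(6 + N\right)$ ($t{\left(N \right)} = \left(6 + N\right) N N + 69 = N \left(6 + N\right) N + 69 = N^{2} \left(6 + N\right) + 69 = 69 + N^{2} \left(6 + N\right)$)
$t{\left(-103 \right)} + o{\left(83,-120 \right)} = \left(69 + \left(-103\right)^{3} + 6 \left(-103\right)^{2}\right) + 83 \left(-120\right) = \left(69 - 1092727 + 6 \cdot 10609\right) - 9960 = \left(69 - 1092727 + 63654\right) - 9960 = -1029004 - 9960 = -1038964$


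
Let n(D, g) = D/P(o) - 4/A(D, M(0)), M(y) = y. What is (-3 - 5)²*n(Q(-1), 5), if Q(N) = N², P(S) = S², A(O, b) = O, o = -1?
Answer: -192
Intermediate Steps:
n(D, g) = D - 4/D (n(D, g) = D/((-1)²) - 4/D = D/1 - 4/D = D*1 - 4/D = D - 4/D)
(-3 - 5)²*n(Q(-1), 5) = (-3 - 5)²*((-1)² - 4/((-1)²)) = (-8)²*(1 - 4/1) = 64*(1 - 4*1) = 64*(1 - 4) = 64*(-3) = -192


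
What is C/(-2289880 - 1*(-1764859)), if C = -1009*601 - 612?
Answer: 607021/525021 ≈ 1.1562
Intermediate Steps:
C = -607021 (C = -606409 - 612 = -607021)
C/(-2289880 - 1*(-1764859)) = -607021/(-2289880 - 1*(-1764859)) = -607021/(-2289880 + 1764859) = -607021/(-525021) = -607021*(-1/525021) = 607021/525021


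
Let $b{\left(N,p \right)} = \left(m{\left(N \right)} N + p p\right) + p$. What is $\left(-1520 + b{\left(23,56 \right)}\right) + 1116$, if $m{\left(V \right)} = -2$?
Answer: $2742$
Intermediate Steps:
$b{\left(N,p \right)} = p + p^{2} - 2 N$ ($b{\left(N,p \right)} = \left(- 2 N + p p\right) + p = \left(- 2 N + p^{2}\right) + p = \left(p^{2} - 2 N\right) + p = p + p^{2} - 2 N$)
$\left(-1520 + b{\left(23,56 \right)}\right) + 1116 = \left(-1520 + \left(56 + 56^{2} - 46\right)\right) + 1116 = \left(-1520 + \left(56 + 3136 - 46\right)\right) + 1116 = \left(-1520 + 3146\right) + 1116 = 1626 + 1116 = 2742$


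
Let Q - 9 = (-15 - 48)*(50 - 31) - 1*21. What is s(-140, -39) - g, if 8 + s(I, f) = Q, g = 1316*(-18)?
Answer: 22471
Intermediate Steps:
g = -23688
Q = -1209 (Q = 9 + ((-15 - 48)*(50 - 31) - 1*21) = 9 + (-63*19 - 21) = 9 + (-1197 - 21) = 9 - 1218 = -1209)
s(I, f) = -1217 (s(I, f) = -8 - 1209 = -1217)
s(-140, -39) - g = -1217 - 1*(-23688) = -1217 + 23688 = 22471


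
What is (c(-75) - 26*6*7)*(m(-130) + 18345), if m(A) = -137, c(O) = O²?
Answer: 82536864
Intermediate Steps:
(c(-75) - 26*6*7)*(m(-130) + 18345) = ((-75)² - 26*6*7)*(-137 + 18345) = (5625 - 156*7)*18208 = (5625 - 1092)*18208 = 4533*18208 = 82536864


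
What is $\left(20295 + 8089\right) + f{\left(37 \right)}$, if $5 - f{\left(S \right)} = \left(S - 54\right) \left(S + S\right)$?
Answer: $29647$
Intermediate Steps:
$f{\left(S \right)} = 5 - 2 S \left(-54 + S\right)$ ($f{\left(S \right)} = 5 - \left(S - 54\right) \left(S + S\right) = 5 - \left(-54 + S\right) 2 S = 5 - 2 S \left(-54 + S\right)$)
$\left(20295 + 8089\right) + f{\left(37 \right)} = \left(20295 + 8089\right) + \left(5 - 2 \cdot 37^{2} + 108 \cdot 37\right) = 28384 + \left(5 - 2738 + 3996\right) = 28384 + 1263 = 29647$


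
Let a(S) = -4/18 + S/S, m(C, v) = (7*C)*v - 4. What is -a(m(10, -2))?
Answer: -7/9 ≈ -0.77778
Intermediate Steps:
m(C, v) = -4 + 7*C*v (m(C, v) = 7*C*v - 4 = -4 + 7*C*v)
a(S) = 7/9 (a(S) = -4*1/18 + 1 = -2/9 + 1 = 7/9)
-a(m(10, -2)) = -1*7/9 = -7/9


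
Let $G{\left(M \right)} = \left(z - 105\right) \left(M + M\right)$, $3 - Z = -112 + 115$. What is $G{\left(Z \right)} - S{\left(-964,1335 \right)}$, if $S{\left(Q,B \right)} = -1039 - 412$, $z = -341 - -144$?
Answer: $1451$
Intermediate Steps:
$Z = 0$ ($Z = 3 - \left(-112 + 115\right) = 3 - 3 = 0$)
$z = -197$ ($z = -341 + 144 = -197$)
$G{\left(M \right)} = - 604 M$ ($G{\left(M \right)} = \left(-197 - 105\right) \left(M + M\right) = - 302 \cdot 2 M = - 604 M$)
$S{\left(Q,B \right)} = -1451$
$G{\left(Z \right)} - S{\left(-964,1335 \right)} = \left(-604\right) 0 - -1451 = 0 + 1451 = 1451$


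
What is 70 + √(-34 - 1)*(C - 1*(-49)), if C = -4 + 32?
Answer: 70 + 77*I*√35 ≈ 70.0 + 455.54*I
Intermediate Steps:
C = 28
70 + √(-34 - 1)*(C - 1*(-49)) = 70 + √(-34 - 1)*(28 - 1*(-49)) = 70 + √(-35)*(28 + 49) = 70 + (I*√35)*77 = 70 + 77*I*√35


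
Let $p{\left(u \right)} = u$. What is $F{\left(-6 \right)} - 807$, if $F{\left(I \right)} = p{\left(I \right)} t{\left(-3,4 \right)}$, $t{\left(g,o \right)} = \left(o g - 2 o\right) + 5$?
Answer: $-717$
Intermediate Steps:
$t{\left(g,o \right)} = 5 - 2 o + g o$ ($t{\left(g,o \right)} = \left(g o - 2 o\right) + 5 = \left(- 2 o + g o\right) + 5 = 5 - 2 o + g o$)
$F{\left(I \right)} = - 15 I$ ($F{\left(I \right)} = I \left(5 - 8 - 12\right) = I \left(-15\right) = - 15 I$)
$F{\left(-6 \right)} - 807 = \left(-15\right) \left(-6\right) - 807 = 90 - 807 = -717$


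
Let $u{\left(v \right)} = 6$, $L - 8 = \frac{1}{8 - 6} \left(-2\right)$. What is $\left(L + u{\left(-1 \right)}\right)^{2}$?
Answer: $169$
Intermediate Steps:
$L = 7$ ($L = 8 + \frac{1}{8 - 6} \left(-2\right) = 8 + \frac{1}{2} \left(-2\right) = 8 - 1 = 7$)
$\left(L + u{\left(-1 \right)}\right)^{2} = \left(7 + 6\right)^{2} = 13^{2} = 169$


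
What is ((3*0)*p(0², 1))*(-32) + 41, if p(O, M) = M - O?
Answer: 41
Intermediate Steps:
((3*0)*p(0², 1))*(-32) + 41 = ((3*0)*(1 - 1*0²))*(-32) + 41 = (0*(1 - 1*0))*(-32) + 41 = (0*(1 + 0))*(-32) + 41 = (0*1)*(-32) + 41 = 0*(-32) + 41 = 0 + 41 = 41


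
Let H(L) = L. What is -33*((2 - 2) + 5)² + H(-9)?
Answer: -834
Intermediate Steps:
-33*((2 - 2) + 5)² + H(-9) = -33*((2 - 2) + 5)² - 9 = -33*(0 + 5)² - 9 = -33*5² - 9 = -33*25 - 9 = -825 - 9 = -834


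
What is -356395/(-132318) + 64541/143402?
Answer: 14911922957/4743666459 ≈ 3.1435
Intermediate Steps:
-356395/(-132318) + 64541/143402 = -356395*(-1/132318) + 64541*(1/143402) = 356395/132318 + 64541/143402 = 14911922957/4743666459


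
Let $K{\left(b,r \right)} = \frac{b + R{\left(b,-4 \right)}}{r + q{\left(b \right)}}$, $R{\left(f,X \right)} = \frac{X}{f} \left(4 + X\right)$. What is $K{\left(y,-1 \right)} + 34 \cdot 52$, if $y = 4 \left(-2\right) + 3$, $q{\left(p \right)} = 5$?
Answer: $\frac{7067}{4} \approx 1766.8$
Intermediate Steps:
$y = -5$ ($y = -8 + 3 = -5$)
$R{\left(f,X \right)} = \frac{X \left(4 + X\right)}{f}$
$K{\left(b,r \right)} = \frac{b}{5 + r}$ ($K{\left(b,r \right)} = \frac{b - \frac{4 \left(4 - 4\right)}{b}}{r + 5} = \frac{b - 4 \frac{1}{b} 0}{5 + r} = \frac{b + 0}{5 + r} = \frac{b}{5 + r}$)
$K{\left(y,-1 \right)} + 34 \cdot 52 = - \frac{5}{5 - 1} + 34 \cdot 52 = - \frac{5}{4} + 1768 = \frac{7067}{4}$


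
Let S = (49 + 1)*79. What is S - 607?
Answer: 3343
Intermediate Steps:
S = 3950 (S = 50*79 = 3950)
S - 607 = 3950 - 607 = 3343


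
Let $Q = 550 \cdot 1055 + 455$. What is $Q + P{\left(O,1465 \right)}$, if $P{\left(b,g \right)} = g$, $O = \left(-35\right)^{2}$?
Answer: $582170$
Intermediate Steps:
$O = 1225$
$Q = 580705$ ($Q = 580250 + 455 = 580705$)
$Q + P{\left(O,1465 \right)} = 580705 + 1465 = 582170$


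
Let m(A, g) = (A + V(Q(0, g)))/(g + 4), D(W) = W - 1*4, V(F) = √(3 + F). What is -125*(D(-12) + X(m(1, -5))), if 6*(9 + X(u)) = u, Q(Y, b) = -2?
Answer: 9500/3 ≈ 3166.7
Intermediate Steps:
D(W) = -4 + W (D(W) = W - 4 = -4 + W)
m(A, g) = (1 + A)/(4 + g) (m(A, g) = (A + √(3 - 2))/(g + 4) = (A + √1)/(4 + g) = (A + 1)/(4 + g) = (1 + A)/(4 + g))
X(u) = -9 + u/6
-125*(D(-12) + X(m(1, -5))) = -125*((-4 - 12) + (-9 + ((1 + 1)/(4 - 5))/6)) = -125*(-16 + (-9 + (2/(-1))/6)) = -125*(-16 + (-9 + (-1*2)/6)) = -125*(-16 + (-9 + (⅙)*(-2))) = -125*(-16 + (-9 - ⅓)) = -125*(-16 - 28/3) = -125*(-76/3) = 9500/3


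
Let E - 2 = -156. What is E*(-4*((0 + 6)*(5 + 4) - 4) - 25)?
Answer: 34650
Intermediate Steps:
E = -154 (E = 2 - 156 = -154)
E*(-4*((0 + 6)*(5 + 4) - 4) - 25) = -154*(-4*((0 + 6)*(5 + 4) - 4) - 25) = -154*(-4*(6*9 - 4) - 25) = -154*(-4*(54 - 4) - 25) = -154*(-4*50 - 25) = -154*(-200 - 25) = -154*(-225) = 34650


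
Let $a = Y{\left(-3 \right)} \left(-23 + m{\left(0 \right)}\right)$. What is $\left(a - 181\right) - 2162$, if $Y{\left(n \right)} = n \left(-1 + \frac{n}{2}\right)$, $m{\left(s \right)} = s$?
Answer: $- \frac{5031}{2} \approx -2515.5$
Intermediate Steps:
$Y{\left(n \right)} = n \left(-1 + \frac{n}{2}\right)$ ($Y{\left(n \right)} = n \left(-1 + n \frac{1}{2}\right) = n \left(-1 + \frac{n}{2}\right)$)
$a = - \frac{345}{2}$ ($a = \frac{1}{2} \left(-3\right) \left(-2 - 3\right) \left(-23 + 0\right) = \frac{1}{2} \left(-3\right) \left(-5\right) \left(-23\right) = \frac{15}{2} \left(-23\right) = - \frac{345}{2} \approx -172.5$)
$\left(a - 181\right) - 2162 = \left(- \frac{345}{2} - 181\right) - 2162 = - \frac{707}{2} - 2162 = - \frac{5031}{2}$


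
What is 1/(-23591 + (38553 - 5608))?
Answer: 1/9354 ≈ 0.00010691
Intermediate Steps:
1/(-23591 + (38553 - 5608)) = 1/(-23591 + 32945) = 1/9354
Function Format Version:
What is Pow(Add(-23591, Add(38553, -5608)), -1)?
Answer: Rational(1, 9354) ≈ 0.00010691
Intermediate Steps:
Pow(Add(-23591, Add(38553, -5608)), -1) = Pow(Add(-23591, 32945), -1) = Pow(9354, -1) = Rational(1, 9354)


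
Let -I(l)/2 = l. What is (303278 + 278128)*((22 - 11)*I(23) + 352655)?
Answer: 204741541494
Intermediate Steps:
I(l) = -2*l
(303278 + 278128)*((22 - 11)*I(23) + 352655) = (303278 + 278128)*((22 - 11)*(-2*23) + 352655) = 581406*(11*(-46) + 352655) = 581406*(-506 + 352655) = 581406*352149 = 204741541494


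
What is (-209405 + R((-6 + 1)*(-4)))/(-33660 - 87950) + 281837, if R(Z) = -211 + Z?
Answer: 17137203583/60805 ≈ 2.8184e+5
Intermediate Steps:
(-209405 + R((-6 + 1)*(-4)))/(-33660 - 87950) + 281837 = (-209405 + (-211 + (-6 + 1)*(-4)))/(-33660 - 87950) + 281837 = (-209405 + (-211 - 5*(-4)))/(-121610) + 281837 = (-209405 + (-211 + 20))*(-1/121610) + 281837 = (-209405 - 191)*(-1/121610) + 281837 = -209596*(-1/121610) + 281837 = 104798/60805 + 281837 = 17137203583/60805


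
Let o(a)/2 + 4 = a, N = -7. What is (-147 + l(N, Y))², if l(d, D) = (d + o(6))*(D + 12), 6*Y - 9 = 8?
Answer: 146689/4 ≈ 36672.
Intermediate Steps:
Y = 17/6 (Y = 3/2 + (⅙)*8 = 3/2 + 4/3 = 17/6 ≈ 2.8333)
o(a) = -8 + 2*a
l(d, D) = (4 + d)*(12 + D) (l(d, D) = (d + (-8 + 2*6))*(D + 12) = (d + (-8 + 12))*(12 + D) = (d + 4)*(12 + D) = (4 + d)*(12 + D))
(-147 + l(N, Y))² = (-147 + (48 + 4*(17/6) + 12*(-7) + (17/6)*(-7)))² = (-147 + (48 + 34/3 - 84 - 119/6))² = (-147 - 89/2)² = (-383/2)² = 146689/4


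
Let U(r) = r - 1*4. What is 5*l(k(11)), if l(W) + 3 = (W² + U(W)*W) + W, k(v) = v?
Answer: 1030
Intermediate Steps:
U(r) = -4 + r (U(r) = r - 4 = -4 + r)
l(W) = -3 + W + W² + W*(-4 + W) (l(W) = -3 + ((W² + (-4 + W)*W) + W) = -3 + ((W² + W*(-4 + W)) + W) = -3 + (W + W² + W*(-4 + W)) = -3 + W + W² + W*(-4 + W))
5*l(k(11)) = 5*(-3 - 3*11 + 2*11²) = 5*(-3 - 33 + 2*121) = 5*(-3 - 33 + 242) = 5*206 = 1030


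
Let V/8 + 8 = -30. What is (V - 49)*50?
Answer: -17650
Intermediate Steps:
V = -304 (V = -64 + 8*(-30) = -64 - 240 = -304)
(V - 49)*50 = (-304 - 49)*50 = -353*50 = -17650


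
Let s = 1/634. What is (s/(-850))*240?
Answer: -12/26945 ≈ -0.00044535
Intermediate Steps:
s = 1/634 ≈ 0.0015773
(s/(-850))*240 = ((1/634)/(-850))*240 = ((1/634)*(-1/850))*240 = -1/538900*240 = -12/26945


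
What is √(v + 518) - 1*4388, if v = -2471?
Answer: -4388 + 3*I*√217 ≈ -4388.0 + 44.193*I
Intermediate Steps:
√(v + 518) - 1*4388 = √(-2471 + 518) - 1*4388 = √(-1953) - 4388 = 3*I*√217 - 4388 = -4388 + 3*I*√217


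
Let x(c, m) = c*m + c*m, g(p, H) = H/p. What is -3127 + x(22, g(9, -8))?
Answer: -28495/9 ≈ -3166.1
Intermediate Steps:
x(c, m) = 2*c*m
-3127 + x(22, g(9, -8)) = -3127 + 2*22*(-8/9) = -3127 - 352/9 = -28495/9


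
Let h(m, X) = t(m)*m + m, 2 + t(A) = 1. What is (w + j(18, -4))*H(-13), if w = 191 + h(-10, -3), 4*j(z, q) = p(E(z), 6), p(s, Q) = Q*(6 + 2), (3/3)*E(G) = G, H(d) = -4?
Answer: -812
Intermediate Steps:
t(A) = -1 (t(A) = -2 + 1 = -1)
E(G) = G
p(s, Q) = 8*Q (p(s, Q) = Q*8 = 8*Q)
j(z, q) = 12 (j(z, q) = (8*6)/4 = (1/4)*48 = 12)
h(m, X) = 0 (h(m, X) = -m + m = 0)
w = 191 (w = 191 + 0 = 191)
(w + j(18, -4))*H(-13) = (191 + 12)*(-4) = 203*(-4) = -812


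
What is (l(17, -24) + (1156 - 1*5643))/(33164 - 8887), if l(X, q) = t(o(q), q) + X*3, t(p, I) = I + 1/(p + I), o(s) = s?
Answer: -214081/1165296 ≈ -0.18371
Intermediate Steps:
t(p, I) = I + 1/(I + p)
l(X, q) = 3*X + (1 + 2*q**2)/(2*q) (l(X, q) = (1 + q**2 + q*q)/(q + q) + X*3 = (1 + q**2 + q**2)/((2*q)) + 3*X = (1/(2*q))*(1 + 2*q**2) + 3*X = (1 + 2*q**2)/(2*q) + 3*X = 3*X + (1 + 2*q**2)/(2*q))
(l(17, -24) + (1156 - 1*5643))/(33164 - 8887) = ((-24 + (1/2)/(-24) + 3*17) + (1156 - 1*5643))/(33164 - 8887) = ((-24 + (1/2)*(-1/24) + 51) + (1156 - 5643))/24277 = ((-24 - 1/48 + 51) - 4487)*(1/24277) = (1295/48 - 4487)*(1/24277) = -214081/48*1/24277 = -214081/1165296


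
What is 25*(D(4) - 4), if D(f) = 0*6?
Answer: -100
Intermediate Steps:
D(f) = 0
25*(D(4) - 4) = 25*(0 - 4) = 25*(-4) = -100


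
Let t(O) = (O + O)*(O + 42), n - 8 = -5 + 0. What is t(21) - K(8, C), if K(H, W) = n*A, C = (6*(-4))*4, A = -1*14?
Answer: 2688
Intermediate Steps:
n = 3 (n = 8 + (-5 + 0) = 8 - 5 = 3)
A = -14
C = -96 (C = -24*4 = -96)
t(O) = 2*O*(42 + O) (t(O) = (2*O)*(42 + O) = 2*O*(42 + O))
K(H, W) = -42 (K(H, W) = 3*(-14) = -42)
t(21) - K(8, C) = 2*21*(42 + 21) - 1*(-42) = 2*21*63 + 42 = 2646 + 42 = 2688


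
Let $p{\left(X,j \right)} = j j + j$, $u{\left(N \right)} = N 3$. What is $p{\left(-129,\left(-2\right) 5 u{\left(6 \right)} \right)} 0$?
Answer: $0$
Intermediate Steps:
$u{\left(N \right)} = 3 N$
$p{\left(X,j \right)} = j + j^{2}$ ($p{\left(X,j \right)} = j^{2} + j = j + j^{2}$)
$p{\left(-129,\left(-2\right) 5 u{\left(6 \right)} \right)} 0 = \left(-2\right) 5 \cdot 3 \cdot 6 \left(1 + \left(-2\right) 5 \cdot 3 \cdot 6\right) 0 = \left(-10\right) 18 \left(1 - 180\right) 0 = - 180 \left(1 - 180\right) 0 = \left(-180\right) \left(-179\right) 0 = 32220 \cdot 0 = 0$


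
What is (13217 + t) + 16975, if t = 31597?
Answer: 61789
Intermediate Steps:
(13217 + t) + 16975 = (13217 + 31597) + 16975 = 44814 + 16975 = 61789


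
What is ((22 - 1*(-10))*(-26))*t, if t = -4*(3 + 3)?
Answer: 19968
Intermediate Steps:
t = -24 (t = -4*6 = -24)
((22 - 1*(-10))*(-26))*t = ((22 - 1*(-10))*(-26))*(-24) = ((22 + 10)*(-26))*(-24) = (32*(-26))*(-24) = -832*(-24) = 19968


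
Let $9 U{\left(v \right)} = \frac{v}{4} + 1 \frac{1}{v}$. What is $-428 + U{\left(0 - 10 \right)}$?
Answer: $- \frac{19273}{45} \approx -428.29$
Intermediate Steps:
$U{\left(v \right)} = \frac{1}{9 v} + \frac{v}{36}$ ($U{\left(v \right)} = \frac{\frac{v}{4} + 1 \frac{1}{v}}{9} = \frac{v \frac{1}{4} + \frac{1}{v}}{9} = \frac{\frac{v}{4} + \frac{1}{v}}{9} = \frac{\frac{1}{v} + \frac{v}{4}}{9} = \frac{1}{9 v} + \frac{v}{36}$)
$-428 + U{\left(0 - 10 \right)} = -428 + \frac{4 + \left(0 - 10\right)^{2}}{36 \left(0 - 10\right)} = -428 + \frac{4 + \left(-10\right)^{2}}{36 \left(-10\right)} = -428 + \frac{1}{36} \left(- \frac{1}{10}\right) \left(4 + 100\right) = -428 + \frac{1}{36} \left(- \frac{1}{10}\right) 104 = -428 - \frac{13}{45} = - \frac{19273}{45}$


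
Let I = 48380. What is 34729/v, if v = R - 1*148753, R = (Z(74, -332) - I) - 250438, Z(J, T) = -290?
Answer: -34729/447861 ≈ -0.077544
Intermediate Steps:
R = -299108 (R = (-290 - 1*48380) - 250438 = (-290 - 48380) - 250438 = -48670 - 250438 = -299108)
v = -447861 (v = -299108 - 1*148753 = -299108 - 148753 = -447861)
34729/v = 34729/(-447861) = 34729*(-1/447861) = -34729/447861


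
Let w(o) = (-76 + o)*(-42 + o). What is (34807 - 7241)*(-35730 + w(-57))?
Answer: -621971658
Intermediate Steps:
(34807 - 7241)*(-35730 + w(-57)) = (34807 - 7241)*(-35730 + (3192 + (-57)² - 118*(-57))) = 27566*(-35730 + (3192 + 3249 + 6726)) = 27566*(-35730 + 13167) = 27566*(-22563) = -621971658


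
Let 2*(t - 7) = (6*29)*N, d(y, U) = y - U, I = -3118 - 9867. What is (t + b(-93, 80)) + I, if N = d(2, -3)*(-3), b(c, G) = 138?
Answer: -14145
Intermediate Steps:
I = -12985
N = -15 (N = (2 - 1*(-3))*(-3) = (2 + 3)*(-3) = 5*(-3) = -15)
t = -1298 (t = 7 + ((6*29)*(-15))/2 = 7 + (174*(-15))/2 = 7 + (½)*(-2610) = 7 - 1305 = -1298)
(t + b(-93, 80)) + I = (-1298 + 138) - 12985 = -1160 - 12985 = -14145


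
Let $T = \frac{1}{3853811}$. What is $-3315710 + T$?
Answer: $- \frac{12778119670809}{3853811} \approx -3.3157 \cdot 10^{6}$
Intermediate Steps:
$T = \frac{1}{3853811} \approx 2.5948 \cdot 10^{-7}$
$-3315710 + T = -3315710 + \frac{1}{3853811} = - \frac{12778119670809}{3853811}$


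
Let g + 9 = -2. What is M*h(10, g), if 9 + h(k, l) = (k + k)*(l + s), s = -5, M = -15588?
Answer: 5128452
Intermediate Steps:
g = -11 (g = -9 - 2 = -11)
h(k, l) = -9 + 2*k*(-5 + l) (h(k, l) = -9 + (k + k)*(l - 5) = -9 + (2*k)*(-5 + l) = -9 + 2*k*(-5 + l))
M*h(10, g) = -15588*(-9 - 10*10 + 2*10*(-11)) = -15588*(-9 - 100 - 220) = -15588*(-329) = 5128452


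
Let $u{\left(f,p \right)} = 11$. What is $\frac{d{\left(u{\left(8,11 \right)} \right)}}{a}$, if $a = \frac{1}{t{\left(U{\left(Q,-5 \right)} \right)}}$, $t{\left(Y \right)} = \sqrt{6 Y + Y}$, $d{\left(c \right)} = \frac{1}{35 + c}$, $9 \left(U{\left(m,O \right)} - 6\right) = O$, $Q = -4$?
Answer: $\frac{7 \sqrt{7}}{138} \approx 0.1342$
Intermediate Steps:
$U{\left(m,O \right)} = 6 + \frac{O}{9}$
$t{\left(Y \right)} = \sqrt{7} \sqrt{Y}$ ($t{\left(Y \right)} = \sqrt{7 Y} = \sqrt{7} \sqrt{Y}$)
$a = \frac{3 \sqrt{7}}{49}$ ($a = \frac{1}{\sqrt{7} \sqrt{6 + \frac{1}{9} \left(-5\right)}} = \frac{1}{\sqrt{7} \sqrt{6 - \frac{5}{9}}} = \frac{1}{\sqrt{7} \sqrt{\frac{49}{9}}} = \frac{1}{\sqrt{7} \cdot \frac{7}{3}} = \frac{1}{\frac{7}{3} \sqrt{7}} = \frac{3 \sqrt{7}}{49} \approx 0.16198$)
$\frac{d{\left(u{\left(8,11 \right)} \right)}}{a} = \frac{1}{\left(35 + 11\right) \frac{3 \sqrt{7}}{49}} = \frac{\frac{7}{3} \sqrt{7}}{46} = \frac{7 \sqrt{7}}{138}$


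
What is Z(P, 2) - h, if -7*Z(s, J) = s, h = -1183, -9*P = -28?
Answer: 10643/9 ≈ 1182.6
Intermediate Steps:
P = 28/9 (P = -⅑*(-28) = 28/9 ≈ 3.1111)
Z(s, J) = -s/7
Z(P, 2) - h = -⅐*28/9 - 1*(-1183) = -4/9 + 1183 = 10643/9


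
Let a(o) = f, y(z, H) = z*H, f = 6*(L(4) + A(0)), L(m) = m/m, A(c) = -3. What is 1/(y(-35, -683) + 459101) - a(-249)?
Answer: 5796073/483006 ≈ 12.000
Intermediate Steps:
L(m) = 1
f = -12 (f = 6*(1 - 3) = 6*(-2) = -12)
y(z, H) = H*z
a(o) = -12
1/(y(-35, -683) + 459101) - a(-249) = 1/(-683*(-35) + 459101) - 1*(-12) = 1/(23905 + 459101) + 12 = 1/483006 + 12 = 5796073/483006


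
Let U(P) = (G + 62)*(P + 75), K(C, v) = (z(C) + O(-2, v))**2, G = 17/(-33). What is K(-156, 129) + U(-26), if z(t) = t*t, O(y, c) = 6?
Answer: 19553687233/33 ≈ 5.9254e+8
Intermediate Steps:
G = -17/33 (G = 17*(-1/33) = -17/33 ≈ -0.51515)
z(t) = t**2
K(C, v) = (6 + C**2)**2 (K(C, v) = (C**2 + 6)**2 = (6 + C**2)**2)
U(P) = 50725/11 + 2029*P/33 (U(P) = (-17/33 + 62)*(P + 75) = 2029*(75 + P)/33 = 50725/11 + 2029*P/33)
K(-156, 129) + U(-26) = (6 + (-156)**2)**2 + (50725/11 + (2029/33)*(-26)) = (6 + 24336)**2 + (50725/11 - 52754/33) = 24342**2 + 99421/33 = 592532964 + 99421/33 = 19553687233/33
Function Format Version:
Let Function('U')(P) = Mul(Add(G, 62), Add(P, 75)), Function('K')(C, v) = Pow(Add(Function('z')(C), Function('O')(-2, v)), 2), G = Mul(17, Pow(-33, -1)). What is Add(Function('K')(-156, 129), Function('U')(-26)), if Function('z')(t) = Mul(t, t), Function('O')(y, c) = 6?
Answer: Rational(19553687233, 33) ≈ 5.9254e+8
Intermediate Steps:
G = Rational(-17, 33) (G = Mul(17, Rational(-1, 33)) = Rational(-17, 33) ≈ -0.51515)
Function('z')(t) = Pow(t, 2)
Function('K')(C, v) = Pow(Add(6, Pow(C, 2)), 2) (Function('K')(C, v) = Pow(Add(Pow(C, 2), 6), 2) = Pow(Add(6, Pow(C, 2)), 2))
Function('U')(P) = Add(Rational(50725, 11), Mul(Rational(2029, 33), P)) (Function('U')(P) = Mul(Add(Rational(-17, 33), 62), Add(P, 75)) = Mul(Rational(2029, 33), Add(75, P)) = Add(Rational(50725, 11), Mul(Rational(2029, 33), P)))
Add(Function('K')(-156, 129), Function('U')(-26)) = Add(Pow(Add(6, Pow(-156, 2)), 2), Add(Rational(50725, 11), Mul(Rational(2029, 33), -26))) = Add(Pow(Add(6, 24336), 2), Add(Rational(50725, 11), Rational(-52754, 33))) = Add(Pow(24342, 2), Rational(99421, 33)) = Add(592532964, Rational(99421, 33)) = Rational(19553687233, 33)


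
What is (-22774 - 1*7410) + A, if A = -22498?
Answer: -52682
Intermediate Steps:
(-22774 - 1*7410) + A = (-22774 - 1*7410) - 22498 = (-22774 - 7410) - 22498 = -30184 - 22498 = -52682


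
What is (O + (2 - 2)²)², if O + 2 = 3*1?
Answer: 1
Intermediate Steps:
O = 1 (O = -2 + 3*1 = -2 + 3 = 1)
(O + (2 - 2)²)² = (1 + (2 - 2)²)² = (1 + 0²)² = (1 + 0)² = 1² = 1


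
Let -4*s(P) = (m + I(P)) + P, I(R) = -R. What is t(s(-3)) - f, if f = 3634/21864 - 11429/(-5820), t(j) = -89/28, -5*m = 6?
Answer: -197021393/37114140 ≈ -5.3085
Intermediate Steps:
m = -6/5 (m = -⅕*6 = -6/5 ≈ -1.2000)
s(P) = 3/10 (s(P) = -((-6/5 - P) + P)/4 = -¼*(-6/5) = 3/10)
t(j) = -89/28 (t(j) = -89*1/28 = -89/28)
f = 2823266/1325505 (f = 3634*(1/21864) - 11429*(-1/5820) = 1817/10932 + 11429/5820 = 2823266/1325505 ≈ 2.1300)
t(s(-3)) - f = -89/28 - 1*2823266/1325505 = -89/28 - 2823266/1325505 = -197021393/37114140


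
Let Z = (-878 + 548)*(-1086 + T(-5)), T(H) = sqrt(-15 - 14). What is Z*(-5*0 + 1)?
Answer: 358380 - 330*I*sqrt(29) ≈ 3.5838e+5 - 1777.1*I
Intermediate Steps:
T(H) = I*sqrt(29) (T(H) = sqrt(-29) = I*sqrt(29))
Z = 358380 - 330*I*sqrt(29) (Z = (-878 + 548)*(-1086 + I*sqrt(29)) = -330*(-1086 + I*sqrt(29)) = 358380 - 330*I*sqrt(29) ≈ 3.5838e+5 - 1777.1*I)
Z*(-5*0 + 1) = (358380 - 330*I*sqrt(29))*(-5*0 + 1) = (358380 - 330*I*sqrt(29))*(0 + 1) = (358380 - 330*I*sqrt(29))*1 = 358380 - 330*I*sqrt(29)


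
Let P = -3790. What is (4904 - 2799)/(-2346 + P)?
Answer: -2105/6136 ≈ -0.34306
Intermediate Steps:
(4904 - 2799)/(-2346 + P) = (4904 - 2799)/(-2346 - 3790) = 2105/(-6136) = 2105*(-1/6136) = -2105/6136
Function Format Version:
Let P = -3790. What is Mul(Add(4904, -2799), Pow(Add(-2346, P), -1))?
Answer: Rational(-2105, 6136) ≈ -0.34306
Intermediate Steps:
Mul(Add(4904, -2799), Pow(Add(-2346, P), -1)) = Mul(Add(4904, -2799), Pow(Add(-2346, -3790), -1)) = Mul(2105, Pow(-6136, -1)) = Mul(2105, Rational(-1, 6136)) = Rational(-2105, 6136)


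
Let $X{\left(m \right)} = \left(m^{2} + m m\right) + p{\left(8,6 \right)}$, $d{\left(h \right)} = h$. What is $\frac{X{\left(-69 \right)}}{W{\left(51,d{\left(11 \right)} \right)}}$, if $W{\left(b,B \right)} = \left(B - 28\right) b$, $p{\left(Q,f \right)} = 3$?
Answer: $- \frac{3175}{289} \approx -10.986$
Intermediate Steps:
$W{\left(b,B \right)} = b \left(-28 + B\right)$ ($W{\left(b,B \right)} = \left(B - 28\right) b = \left(-28 + B\right) b = b \left(-28 + B\right)$)
$X{\left(m \right)} = 3 + 2 m^{2}$ ($X{\left(m \right)} = \left(m^{2} + m m\right) + 3 = \left(m^{2} + m^{2}\right) + 3 = 2 m^{2} + 3 = 3 + 2 m^{2}$)
$\frac{X{\left(-69 \right)}}{W{\left(51,d{\left(11 \right)} \right)}} = \frac{3 + 2 \left(-69\right)^{2}}{51 \left(-28 + 11\right)} = \frac{3 + 2 \cdot 4761}{51 \left(-17\right)} = \frac{3 + 9522}{-867} = 9525 \left(- \frac{1}{867}\right) = - \frac{3175}{289}$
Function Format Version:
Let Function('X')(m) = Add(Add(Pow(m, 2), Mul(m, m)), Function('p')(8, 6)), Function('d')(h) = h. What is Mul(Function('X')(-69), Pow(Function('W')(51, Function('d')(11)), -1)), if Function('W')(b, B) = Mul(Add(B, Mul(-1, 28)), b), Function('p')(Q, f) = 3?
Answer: Rational(-3175, 289) ≈ -10.986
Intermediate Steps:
Function('W')(b, B) = Mul(b, Add(-28, B)) (Function('W')(b, B) = Mul(Add(B, -28), b) = Mul(Add(-28, B), b) = Mul(b, Add(-28, B)))
Function('X')(m) = Add(3, Mul(2, Pow(m, 2))) (Function('X')(m) = Add(Add(Pow(m, 2), Mul(m, m)), 3) = Add(Add(Pow(m, 2), Pow(m, 2)), 3) = Add(Mul(2, Pow(m, 2)), 3) = Add(3, Mul(2, Pow(m, 2))))
Mul(Function('X')(-69), Pow(Function('W')(51, Function('d')(11)), -1)) = Mul(Add(3, Mul(2, Pow(-69, 2))), Pow(Mul(51, Add(-28, 11)), -1)) = Mul(Add(3, Mul(2, 4761)), Pow(Mul(51, -17), -1)) = Mul(Add(3, 9522), Pow(-867, -1)) = Mul(9525, Rational(-1, 867)) = Rational(-3175, 289)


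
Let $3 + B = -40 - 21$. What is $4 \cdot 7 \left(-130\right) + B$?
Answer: $-3704$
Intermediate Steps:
$B = -64$ ($B = -3 - 61 = -64$)
$4 \cdot 7 \left(-130\right) + B = 4 \cdot 7 \left(-130\right) - 64 = 28 \left(-130\right) - 64 = -3640 - 64 = -3704$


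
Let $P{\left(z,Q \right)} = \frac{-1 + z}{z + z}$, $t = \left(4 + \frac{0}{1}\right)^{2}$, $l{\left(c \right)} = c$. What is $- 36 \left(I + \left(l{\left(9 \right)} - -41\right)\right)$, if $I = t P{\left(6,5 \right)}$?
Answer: $-2040$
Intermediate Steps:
$t = 16$ ($t = \left(4 + 0 \cdot 1\right)^{2} = \left(4 + 0\right)^{2} = 4^{2} = 16$)
$P{\left(z,Q \right)} = \frac{-1 + z}{2 z}$
$I = \frac{20}{3}$ ($I = 16 \frac{-1 + 6}{2 \cdot 6} = 16 \cdot \frac{1}{2} \cdot \frac{1}{6} \cdot 5 = 16 \cdot \frac{5}{12} = \frac{20}{3} \approx 6.6667$)
$- 36 \left(I + \left(l{\left(9 \right)} - -41\right)\right) = - 36 \left(\frac{20}{3} + \left(9 - -41\right)\right) = - 36 \left(\frac{20}{3} + \left(9 + 41\right)\right) = - 36 \left(\frac{20}{3} + 50\right) = \left(-36\right) \frac{170}{3} = -2040$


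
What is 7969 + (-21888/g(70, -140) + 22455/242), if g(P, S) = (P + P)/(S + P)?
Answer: 4599401/242 ≈ 19006.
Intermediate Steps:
g(P, S) = 2*P/(P + S) (g(P, S) = (2*P)/(P + S) = 2*P/(P + S))
7969 + (-21888/g(70, -140) + 22455/242) = 7969 + (-21888/(2*70/(70 - 140)) + 22455/242) = 7969 + (-21888/(2*70/(-70)) + 22455*(1/242)) = 7969 + (-21888/(2*70*(-1/70)) + 22455/242) = 7969 + (-21888/(-2) + 22455/242) = 7969 + (-21888*(-½) + 22455/242) = 7969 + (10944 + 22455/242) = 7969 + 2670903/242 = 4599401/242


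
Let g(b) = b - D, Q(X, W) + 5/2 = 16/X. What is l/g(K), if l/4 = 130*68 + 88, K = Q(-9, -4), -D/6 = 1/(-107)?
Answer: -68781312/8347 ≈ -8240.3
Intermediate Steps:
Q(X, W) = -5/2 + 16/X
D = 6/107 (D = -6/(-107) = -6*(-1/107) = 6/107 ≈ 0.056075)
K = -77/18 (K = -5/2 + 16/(-9) = -5/2 + 16*(-⅑) = -5/2 - 16/9 = -77/18 ≈ -4.2778)
l = 35712 (l = 4*(130*68 + 88) = 4*(8840 + 88) = 4*8928 = 35712)
g(b) = -6/107 + b (g(b) = b - 1*6/107 = b - 6/107 = -6/107 + b)
l/g(K) = 35712/(-6/107 - 77/18) = 35712/(-8347/1926) = 35712*(-1926/8347) = -68781312/8347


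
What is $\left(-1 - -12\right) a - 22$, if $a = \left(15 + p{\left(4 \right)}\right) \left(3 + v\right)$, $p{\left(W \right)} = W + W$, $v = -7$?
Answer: $-1034$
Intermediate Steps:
$p{\left(W \right)} = 2 W$
$a = -92$ ($a = \left(15 + 2 \cdot 4\right) \left(3 - 7\right) = \left(15 + 8\right) \left(-4\right) = 23 \left(-4\right) = -92$)
$\left(-1 - -12\right) a - 22 = \left(-1 - -12\right) \left(-92\right) - 22 = \left(-1 + 12\right) \left(-92\right) - 22 = 11 \left(-92\right) - 22 = -1012 - 22 = -1034$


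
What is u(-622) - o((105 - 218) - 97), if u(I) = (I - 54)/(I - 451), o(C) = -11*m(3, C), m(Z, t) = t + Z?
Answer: -2442545/1073 ≈ -2276.4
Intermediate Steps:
m(Z, t) = Z + t
o(C) = -33 - 11*C (o(C) = -11*(3 + C) = -33 - 11*C)
u(I) = (-54 + I)/(-451 + I)
u(-622) - o((105 - 218) - 97) = (-54 - 622)/(-451 - 622) - (-33 - 11*((105 - 218) - 97)) = -676/(-1073) - (-33 - 11*(-113 - 97)) = -1/1073*(-676) - (-33 - 11*(-210)) = 676/1073 - (-33 + 2310) = 676/1073 - 1*2277 = 676/1073 - 2277 = -2442545/1073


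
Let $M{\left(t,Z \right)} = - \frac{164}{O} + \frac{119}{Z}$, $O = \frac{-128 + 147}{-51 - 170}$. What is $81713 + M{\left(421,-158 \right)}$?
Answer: $\frac{251026717}{3002} \approx 83620.0$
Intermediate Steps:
$O = - \frac{19}{221}$ ($O = \frac{19}{-221} = 19 \left(- \frac{1}{221}\right) = - \frac{19}{221} \approx -0.085973$)
$M{\left(t,Z \right)} = \frac{36244}{19} + \frac{119}{Z}$ ($M{\left(t,Z \right)} = - \frac{164}{- \frac{19}{221}} + \frac{119}{Z} = \left(-164\right) \left(- \frac{221}{19}\right) + \frac{119}{Z} = \frac{36244}{19} + \frac{119}{Z}$)
$81713 + M{\left(421,-158 \right)} = 81713 + \left(\frac{36244}{19} + \frac{119}{-158}\right) = 81713 + \left(\frac{36244}{19} + 119 \left(- \frac{1}{158}\right)\right) = 81713 + \left(\frac{36244}{19} - \frac{119}{158}\right) = 81713 + \frac{5724291}{3002} = \frac{251026717}{3002}$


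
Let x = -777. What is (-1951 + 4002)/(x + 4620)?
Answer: 293/549 ≈ 0.53370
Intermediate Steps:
(-1951 + 4002)/(x + 4620) = (-1951 + 4002)/(-777 + 4620) = 2051/3843 = 2051*(1/3843) = 293/549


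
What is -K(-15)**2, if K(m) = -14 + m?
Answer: -841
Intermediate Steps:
-K(-15)**2 = -(-14 - 15)**2 = -1*(-29)**2 = -1*841 = -841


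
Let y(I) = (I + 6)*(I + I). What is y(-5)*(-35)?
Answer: 350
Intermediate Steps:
y(I) = 2*I*(6 + I) (y(I) = (6 + I)*(2*I) = 2*I*(6 + I))
y(-5)*(-35) = (2*(-5)*(6 - 5))*(-35) = (2*(-5)*1)*(-35) = -10*(-35) = 350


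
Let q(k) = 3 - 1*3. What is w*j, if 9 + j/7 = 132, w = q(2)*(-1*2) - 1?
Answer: -861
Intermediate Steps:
q(k) = 0 (q(k) = 3 - 3 = 0)
w = -1 (w = 0*(-1*2) - 1 = 0*(-2) - 1 = 0 - 1 = -1)
j = 861 (j = -63 + 7*132 = -63 + 924 = 861)
w*j = -1*861 = -861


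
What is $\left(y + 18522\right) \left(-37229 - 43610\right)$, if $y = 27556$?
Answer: $-3724899442$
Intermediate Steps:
$\left(y + 18522\right) \left(-37229 - 43610\right) = \left(27556 + 18522\right) \left(-37229 - 43610\right) = 46078 \left(-80839\right) = -3724899442$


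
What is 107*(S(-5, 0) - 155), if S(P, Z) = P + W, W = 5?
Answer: -16585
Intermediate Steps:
S(P, Z) = 5 + P (S(P, Z) = P + 5 = 5 + P)
107*(S(-5, 0) - 155) = 107*((5 - 5) - 155) = 107*(0 - 155) = 107*(-155) = -16585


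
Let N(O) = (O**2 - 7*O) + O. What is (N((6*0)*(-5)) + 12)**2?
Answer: 144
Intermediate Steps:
N(O) = O**2 - 6*O
(N((6*0)*(-5)) + 12)**2 = (((6*0)*(-5))*(-6 + (6*0)*(-5)) + 12)**2 = ((0*(-5))*(-6 + 0*(-5)) + 12)**2 = (0*(-6 + 0) + 12)**2 = (0*(-6) + 12)**2 = (0 + 12)**2 = 12**2 = 144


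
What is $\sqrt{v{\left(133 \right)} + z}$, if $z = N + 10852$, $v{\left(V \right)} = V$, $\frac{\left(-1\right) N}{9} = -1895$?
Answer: $2 \sqrt{7010} \approx 167.45$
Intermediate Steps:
$N = 17055$ ($N = \left(-9\right) \left(-1895\right) = 17055$)
$z = 27907$ ($z = 17055 + 10852 = 27907$)
$\sqrt{v{\left(133 \right)} + z} = \sqrt{133 + 27907} = \sqrt{28040} = 2 \sqrt{7010}$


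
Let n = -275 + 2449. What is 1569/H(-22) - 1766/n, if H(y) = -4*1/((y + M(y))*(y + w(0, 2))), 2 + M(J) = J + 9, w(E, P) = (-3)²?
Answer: -820350475/4348 ≈ -1.8867e+5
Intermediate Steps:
w(E, P) = 9
M(J) = 7 + J (M(J) = -2 + (J + 9) = -2 + (9 + J) = 7 + J)
n = 2174
H(y) = -4/((7 + 2*y)*(9 + y)) (H(y) = -4*1/((y + 9)*(y + (7 + y))) = -4*1/((7 + 2*y)*(9 + y)) = -4/((7 + 2*y)*(9 + y)))
1569/H(-22) - 1766/n = 1569/((-4/(63 + 2*(-22)² + 25*(-22)))) - 1766/2174 = 1569/((-4/(63 + 2*484 - 550))) - 1766*1/2174 = 1569/((-4/(63 + 968 - 550))) - 883/1087 = 1569/((-4/481)) - 883/1087 = 1569/((-4*1/481)) - 883/1087 = 1569/(-4/481) - 883/1087 = 1569*(-481/4) - 883/1087 = -754689/4 - 883/1087 = -820350475/4348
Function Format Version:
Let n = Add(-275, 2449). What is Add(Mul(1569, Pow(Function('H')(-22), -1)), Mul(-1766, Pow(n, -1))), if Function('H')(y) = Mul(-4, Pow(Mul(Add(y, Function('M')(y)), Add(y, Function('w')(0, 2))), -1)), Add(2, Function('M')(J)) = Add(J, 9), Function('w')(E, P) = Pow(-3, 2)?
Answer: Rational(-820350475, 4348) ≈ -1.8867e+5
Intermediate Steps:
Function('w')(E, P) = 9
Function('M')(J) = Add(7, J) (Function('M')(J) = Add(-2, Add(J, 9)) = Add(-2, Add(9, J)) = Add(7, J))
n = 2174
Function('H')(y) = Mul(-4, Pow(Add(7, Mul(2, y)), -1), Pow(Add(9, y), -1)) (Function('H')(y) = Mul(-4, Pow(Mul(Add(y, Add(7, y)), Add(y, 9)), -1)) = Mul(-4, Pow(Mul(Add(7, Mul(2, y)), Add(9, y)), -1)) = Mul(-4, Mul(Pow(Add(7, Mul(2, y)), -1), Pow(Add(9, y), -1))) = Mul(-4, Pow(Add(7, Mul(2, y)), -1), Pow(Add(9, y), -1)))
Add(Mul(1569, Pow(Function('H')(-22), -1)), Mul(-1766, Pow(n, -1))) = Add(Mul(1569, Pow(Mul(-4, Pow(Add(63, Mul(2, Pow(-22, 2)), Mul(25, -22)), -1)), -1)), Mul(-1766, Pow(2174, -1))) = Add(Mul(1569, Pow(Mul(-4, Pow(Add(63, Mul(2, 484), -550), -1)), -1)), Mul(-1766, Rational(1, 2174))) = Add(Mul(1569, Pow(Mul(-4, Pow(Add(63, 968, -550), -1)), -1)), Rational(-883, 1087)) = Add(Mul(1569, Pow(Mul(-4, Pow(481, -1)), -1)), Rational(-883, 1087)) = Add(Mul(1569, Pow(Mul(-4, Rational(1, 481)), -1)), Rational(-883, 1087)) = Add(Mul(1569, Pow(Rational(-4, 481), -1)), Rational(-883, 1087)) = Add(Mul(1569, Rational(-481, 4)), Rational(-883, 1087)) = Add(Rational(-754689, 4), Rational(-883, 1087)) = Rational(-820350475, 4348)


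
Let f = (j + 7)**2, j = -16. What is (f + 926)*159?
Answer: 160113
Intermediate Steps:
f = 81 (f = (-16 + 7)**2 = (-9)**2 = 81)
(f + 926)*159 = (81 + 926)*159 = 1007*159 = 160113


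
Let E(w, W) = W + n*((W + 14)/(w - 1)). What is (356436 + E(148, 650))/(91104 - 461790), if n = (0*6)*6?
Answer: -178543/185343 ≈ -0.96331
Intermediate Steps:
n = 0 (n = 0*6 = 0)
E(w, W) = W (E(w, W) = W + 0*((W + 14)/(w - 1)) = W + 0*((14 + W)/(-1 + w)) = W + 0 = W)
(356436 + E(148, 650))/(91104 - 461790) = (356436 + 650)/(91104 - 461790) = 357086/(-370686) = 357086*(-1/370686) = -178543/185343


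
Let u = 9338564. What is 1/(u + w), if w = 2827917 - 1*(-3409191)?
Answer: 1/15575672 ≈ 6.4203e-8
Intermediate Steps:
w = 6237108 (w = 2827917 + 3409191 = 6237108)
1/(u + w) = 1/(9338564 + 6237108) = 1/15575672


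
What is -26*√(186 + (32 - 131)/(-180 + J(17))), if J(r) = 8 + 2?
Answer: -13*√5392230/85 ≈ -355.15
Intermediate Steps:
J(r) = 10
-26*√(186 + (32 - 131)/(-180 + J(17))) = -26*√(186 + (32 - 131)/(-180 + 10)) = -26*√(186 - 99/(-170)) = -26*√(186 - 99*(-1/170)) = -26*√(186 + 99/170) = -13*√5392230/85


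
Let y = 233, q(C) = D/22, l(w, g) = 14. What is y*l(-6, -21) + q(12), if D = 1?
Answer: 71765/22 ≈ 3262.0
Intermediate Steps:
q(C) = 1/22
y*l(-6, -21) + q(12) = 233*14 + 1/22 = 3262 + 1/22 = 71765/22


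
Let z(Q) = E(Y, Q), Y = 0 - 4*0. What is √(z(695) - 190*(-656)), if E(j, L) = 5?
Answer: √124645 ≈ 353.05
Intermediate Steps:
Y = 0 (Y = 0 + 0 = 0)
z(Q) = 5
√(z(695) - 190*(-656)) = √(5 - 190*(-656)) = √(5 + 124640) = √124645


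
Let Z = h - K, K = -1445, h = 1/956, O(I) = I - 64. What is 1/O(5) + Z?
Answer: 81502883/56404 ≈ 1445.0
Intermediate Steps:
O(I) = -64 + I
h = 1/956 ≈ 0.0010460
Z = 1381421/956 (Z = 1/956 - 1*(-1445) = 1/956 + 1445 = 1381421/956 ≈ 1445.0)
1/O(5) + Z = 1/(-64 + 5) + 1381421/956 = 1/(-59) + 1381421/956 = -1/59 + 1381421/956 = 81502883/56404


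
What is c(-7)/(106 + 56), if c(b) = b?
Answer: -7/162 ≈ -0.043210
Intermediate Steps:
c(-7)/(106 + 56) = -7/(106 + 56) = -7/162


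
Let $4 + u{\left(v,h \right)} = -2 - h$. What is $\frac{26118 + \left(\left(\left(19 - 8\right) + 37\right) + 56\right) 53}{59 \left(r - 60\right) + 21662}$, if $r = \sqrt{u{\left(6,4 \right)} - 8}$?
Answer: $\frac{286599430}{164234771} - \frac{2799255 i \sqrt{2}}{164234771} \approx 1.7451 - 0.024104 i$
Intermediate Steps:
$u{\left(v,h \right)} = -6 - h$ ($u{\left(v,h \right)} = -4 - \left(2 + h\right) = -6 - h$)
$r = 3 i \sqrt{2}$ ($r = \sqrt{\left(-6 - 4\right) - 8} = \sqrt{-10 - 8} = \sqrt{-18} = 3 i \sqrt{2} \approx 4.2426 i$)
$\frac{26118 + \left(\left(\left(19 - 8\right) + 37\right) + 56\right) 53}{59 \left(r - 60\right) + 21662} = \frac{26118 + \left(\left(\left(19 - 8\right) + 37\right) + 56\right) 53}{59 \left(3 i \sqrt{2} - 60\right) + 21662} = \frac{26118 + \left(\left(11 + 37\right) + 56\right) 53}{59 \left(-60 + 3 i \sqrt{2}\right) + 21662} = \frac{26118 + \left(48 + 56\right) 53}{\left(-3540 + 177 i \sqrt{2}\right) + 21662} = \frac{26118 + 104 \cdot 53}{18122 + 177 i \sqrt{2}} = \frac{26118 + 5512}{18122 + 177 i \sqrt{2}} = \frac{31630}{18122 + 177 i \sqrt{2}}$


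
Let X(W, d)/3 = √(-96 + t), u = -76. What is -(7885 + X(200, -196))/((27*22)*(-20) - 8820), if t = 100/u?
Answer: 1577/4140 + 43*I*√19/131100 ≈ 0.38092 + 0.0014297*I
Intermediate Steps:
t = -25/19 (t = 100/(-76) = 100*(-1/76) = -25/19 ≈ -1.3158)
X(W, d) = 129*I*√19/19 (X(W, d) = 3*√(-96 - 25/19) = 3*√(-1849/19) = 3*(43*I*√19/19) = 129*I*√19/19)
-(7885 + X(200, -196))/((27*22)*(-20) - 8820) = -(7885 + 129*I*√19/19)/((27*22)*(-20) - 8820) = -(7885 + 129*I*√19/19)/(594*(-20) - 8820) = -(7885 + 129*I*√19/19)/(-11880 - 8820) = -(7885 + 129*I*√19/19)/(-20700) = -(7885 + 129*I*√19/19)*(-1)/20700 = -(-1577/4140 - 43*I*√19/131100) = 1577/4140 + 43*I*√19/131100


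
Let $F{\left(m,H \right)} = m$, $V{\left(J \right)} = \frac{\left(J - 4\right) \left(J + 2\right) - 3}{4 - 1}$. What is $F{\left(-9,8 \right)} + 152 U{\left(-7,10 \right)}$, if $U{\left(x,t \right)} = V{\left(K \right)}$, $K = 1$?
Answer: $-617$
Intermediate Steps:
$V{\left(J \right)} = -1 + \frac{\left(-4 + J\right) \left(2 + J\right)}{3}$ ($V{\left(J \right)} = \frac{\left(-4 + J\right) \left(2 + J\right) - 3}{3} = \left(-3 + \left(-4 + J\right) \left(2 + J\right)\right) \frac{1}{3} = -1 + \frac{\left(-4 + J\right) \left(2 + J\right)}{3}$)
$U{\left(x,t \right)} = -4$ ($U{\left(x,t \right)} = - \frac{11}{3} - \frac{2}{3} + \frac{1^{2}}{3} = - \frac{11}{3} - \frac{2}{3} + \frac{1}{3} \cdot 1 = - \frac{11}{3} - \frac{2}{3} + \frac{1}{3} = -4$)
$F{\left(-9,8 \right)} + 152 U{\left(-7,10 \right)} = -9 + 152 \left(-4\right) = -9 - 608 = -617$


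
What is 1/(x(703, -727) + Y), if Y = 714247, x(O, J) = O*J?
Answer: 1/203166 ≈ 4.9221e-6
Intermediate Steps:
x(O, J) = J*O
1/(x(703, -727) + Y) = 1/(-727*703 + 714247) = 1/(-511081 + 714247) = 1/203166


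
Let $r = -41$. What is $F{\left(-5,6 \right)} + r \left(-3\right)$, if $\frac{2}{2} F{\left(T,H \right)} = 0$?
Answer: $123$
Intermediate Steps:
$F{\left(T,H \right)} = 0$
$F{\left(-5,6 \right)} + r \left(-3\right) = 0 - -123 = 0 + 123 = 123$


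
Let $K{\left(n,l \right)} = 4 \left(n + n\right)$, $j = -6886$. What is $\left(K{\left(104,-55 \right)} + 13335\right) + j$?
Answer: $7281$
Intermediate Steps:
$K{\left(n,l \right)} = 8 n$ ($K{\left(n,l \right)} = 4 \cdot 2 n = 8 n$)
$\left(K{\left(104,-55 \right)} + 13335\right) + j = \left(8 \cdot 104 + 13335\right) - 6886 = \left(832 + 13335\right) - 6886 = 14167 - 6886 = 7281$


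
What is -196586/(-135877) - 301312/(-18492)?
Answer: 11144159734/628159371 ≈ 17.741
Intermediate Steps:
-196586/(-135877) - 301312/(-18492) = -196586*(-1/135877) - 301312*(-1/18492) = 196586/135877 + 75328/4623 = 11144159734/628159371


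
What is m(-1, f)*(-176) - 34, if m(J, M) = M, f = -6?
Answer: 1022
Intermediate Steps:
m(-1, f)*(-176) - 34 = -6*(-176) - 34 = 1056 - 34 = 1022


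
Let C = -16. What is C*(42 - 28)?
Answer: -224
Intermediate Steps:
C*(42 - 28) = -16*(42 - 28) = -16*14 = -224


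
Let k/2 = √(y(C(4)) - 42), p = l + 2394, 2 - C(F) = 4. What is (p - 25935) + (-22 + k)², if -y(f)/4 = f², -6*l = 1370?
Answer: -70552/3 - 88*I*√58 ≈ -23517.0 - 670.19*I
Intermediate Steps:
l = -685/3 (l = -⅙*1370 = -685/3 ≈ -228.33)
C(F) = -2 (C(F) = 2 - 1*4 = 2 - 4 = -2)
p = 6497/3 (p = -685/3 + 2394 = 6497/3 ≈ 2165.7)
y(f) = -4*f²
k = 2*I*√58 (k = 2*√(-4*(-2)² - 42) = 2*√(-4*4 - 42) = 2*√(-16 - 42) = 2*√(-58) = 2*(I*√58) = 2*I*√58 ≈ 15.232*I)
(p - 25935) + (-22 + k)² = (6497/3 - 25935) + (-22 + 2*I*√58)² = -71308/3 + (-22 + 2*I*√58)²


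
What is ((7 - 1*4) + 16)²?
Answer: 361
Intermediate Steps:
((7 - 1*4) + 16)² = ((7 - 4) + 16)² = (3 + 16)² = 19² = 361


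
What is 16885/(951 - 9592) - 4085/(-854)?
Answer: 20878695/7379414 ≈ 2.8293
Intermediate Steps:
16885/(951 - 9592) - 4085/(-854) = 16885/(-8641) - 4085*(-1/854) = 16885*(-1/8641) + 4085/854 = -16885/8641 + 4085/854 = 20878695/7379414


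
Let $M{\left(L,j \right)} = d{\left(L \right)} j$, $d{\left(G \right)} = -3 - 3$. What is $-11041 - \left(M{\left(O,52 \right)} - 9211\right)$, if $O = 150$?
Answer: $-1518$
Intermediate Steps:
$d{\left(G \right)} = -6$
$M{\left(L,j \right)} = - 6 j$
$-11041 - \left(M{\left(O,52 \right)} - 9211\right) = -11041 - \left(\left(-6\right) 52 - 9211\right) = -11041 - \left(-312 - 9211\right) = -11041 - -9523 = -11041 + 9523 = -1518$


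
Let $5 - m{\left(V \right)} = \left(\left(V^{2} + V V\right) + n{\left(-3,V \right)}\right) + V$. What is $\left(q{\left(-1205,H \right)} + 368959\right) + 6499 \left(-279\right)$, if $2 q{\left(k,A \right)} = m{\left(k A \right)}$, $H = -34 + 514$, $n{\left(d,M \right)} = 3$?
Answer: $-334547715061$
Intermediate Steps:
$H = 480$
$m{\left(V \right)} = 2 - V - 2 V^{2}$ ($m{\left(V \right)} = 5 - \left(\left(\left(V^{2} + V V\right) + 3\right) + V\right) = 5 - \left(\left(\left(V^{2} + V^{2}\right) + 3\right) + V\right) = 5 - \left(\left(2 V^{2} + 3\right) + V\right) = 5 - \left(\left(3 + 2 V^{2}\right) + V\right) = 5 - \left(3 + V + 2 V^{2}\right) = 2 - V - 2 V^{2}$)
$q{\left(k,A \right)} = 1 - A^{2} k^{2} - \frac{A k}{2}$ ($q{\left(k,A \right)} = \frac{2 - k A - 2 \left(k A\right)^{2}}{2} = \frac{2 - A k - 2 \left(A k\right)^{2}}{2} = \frac{2 - A k - 2 A^{2} k^{2}}{2} = 1 - A^{2} k^{2} - \frac{A k}{2}$)
$\left(q{\left(-1205,H \right)} + 368959\right) + 6499 \left(-279\right) = \left(\left(1 - 480^{2} \left(-1205\right)^{2} - 240 \left(-1205\right)\right) + 368959\right) + 6499 \left(-279\right) = \left(\left(1 - 230400 \cdot 1452025 + 289200\right) + 368959\right) - 1813221 = \left(\left(1 - 334546560000 + 289200\right) + 368959\right) - 1813221 = \left(-334546270799 + 368959\right) - 1813221 = -334545901840 - 1813221 = -334547715061$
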